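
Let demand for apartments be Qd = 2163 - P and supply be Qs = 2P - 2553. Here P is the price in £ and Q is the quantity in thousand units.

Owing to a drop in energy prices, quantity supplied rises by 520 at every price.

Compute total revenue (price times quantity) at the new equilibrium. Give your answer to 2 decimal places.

Initially, 2163 - P = 2P - 2553, so 4716 = 3P and P = 1572, Q = 591.
With the change applied: demand Qd = 2163 - P, supply Qs = 2P - 2033.
Equate the new curves: 2163 - P = 2P - 2033, giving 4196 = 3P, P = 4196/3 ≈ 1398.6667, Q = 2293/3 ≈ 764.3333.
New expenditure = 1398.6667 × 764.3333 = 1069047.56.

1069047.56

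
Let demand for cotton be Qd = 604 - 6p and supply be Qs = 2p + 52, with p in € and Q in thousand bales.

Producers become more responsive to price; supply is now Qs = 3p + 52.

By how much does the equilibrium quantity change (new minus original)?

Initially, 604 - 6p = 2p + 52, so 552 = 8p and p = 69, Q = 190.
The new curves are Qd = 604 - 6p (demand) and Qs = 3p + 52 (supply).
Setting them equal: 604 - 6p = 3p + 52 → 552 = 9p, so p = 184/3 ≈ 61.3333 and Q = 236.
ΔQ = 236 − 190 = +46.

+46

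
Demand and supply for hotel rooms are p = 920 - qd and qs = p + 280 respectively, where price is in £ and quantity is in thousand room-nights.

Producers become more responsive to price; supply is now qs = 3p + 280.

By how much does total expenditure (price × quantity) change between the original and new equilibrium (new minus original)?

Initially, 920 - p = p + 280, so 640 = 2p and p = 320, q = 600.
After the shift, demand is qd = 920 - p and supply is qs = 3p + 280.
New equilibrium: 920 - p = 3p + 280 ⇒ 640 = 4p ⇒ p = 160, q = 760.
Expenditure moves from 320×600 = 192000 to 160×760 = 121600; change = -70400.

-70400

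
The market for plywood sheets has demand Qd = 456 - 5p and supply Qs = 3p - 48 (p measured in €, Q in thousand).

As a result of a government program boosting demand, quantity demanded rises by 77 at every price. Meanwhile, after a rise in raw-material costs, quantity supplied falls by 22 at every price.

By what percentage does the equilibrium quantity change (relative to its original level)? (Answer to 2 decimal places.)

+10.73

Before the shock: 456 - 5p = 3p - 48 ⇒ 504 = 8p ⇒ p = 63, Q = 141.
With the change applied: demand Qd = 533 - 5p, supply Qs = 3p - 70.
New equilibrium: 533 - 5p = 3p - 70 ⇒ 603 = 8p ⇒ p = 75.375, Q = 156.125.
%ΔQ = (156.125 − 141) / 141 × 100 = +10.73%.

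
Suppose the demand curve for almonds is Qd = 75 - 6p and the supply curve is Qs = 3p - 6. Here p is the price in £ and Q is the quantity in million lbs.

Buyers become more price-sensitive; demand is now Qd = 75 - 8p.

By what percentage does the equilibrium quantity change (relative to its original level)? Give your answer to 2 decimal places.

Original equilibrium: 75 - 6p = 3p - 6 gives 81 = 9p, so p = 9 and Q = 21.
The new curves are Qd = 75 - 8p (demand) and Qs = 3p - 6 (supply).
Clearing the new market: 75 - 8p = 3p - 6, so p = 81/11 ≈ 7.3636 and Q = 177/11 ≈ 16.0909.
%ΔQ = (16.0909 − 21) / 21 × 100 = -23.38%.

-23.38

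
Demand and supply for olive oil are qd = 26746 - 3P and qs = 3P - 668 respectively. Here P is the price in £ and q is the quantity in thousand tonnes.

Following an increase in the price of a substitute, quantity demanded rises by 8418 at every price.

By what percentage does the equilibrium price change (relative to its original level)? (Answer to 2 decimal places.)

+30.71

Original equilibrium: 26746 - 3P = 3P - 668 gives 27414 = 6P, so P = 4569 and q = 13039.
With the change applied: demand qd = 35164 - 3P, supply qs = 3P - 668.
Setting them equal: 35164 - 3P = 3P - 668 → 35832 = 6P, so P = 5972 and q = 17248.
%ΔP = (5972 − 4569) / 4569 × 100 = +30.71%.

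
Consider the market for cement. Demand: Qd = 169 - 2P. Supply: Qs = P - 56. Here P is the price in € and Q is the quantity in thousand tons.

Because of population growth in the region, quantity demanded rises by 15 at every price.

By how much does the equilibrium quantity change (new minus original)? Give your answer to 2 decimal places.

Before the shock: 169 - 2P = P - 56 ⇒ 225 = 3P ⇒ P = 75, Q = 19.
The new curves are Qd = 184 - 2P (demand) and Qs = P - 56 (supply).
Setting them equal: 184 - 2P = P - 56 → 240 = 3P, so P = 80 and Q = 24.
ΔQ = 24 − 19 = +5.00.

+5.00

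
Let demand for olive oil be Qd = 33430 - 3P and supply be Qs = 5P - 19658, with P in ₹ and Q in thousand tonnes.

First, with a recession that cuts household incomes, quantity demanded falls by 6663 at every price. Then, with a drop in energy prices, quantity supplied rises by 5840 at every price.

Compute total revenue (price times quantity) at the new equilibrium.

58582545.078125

Original equilibrium: 33430 - 3P = 5P - 19658 gives 53088 = 8P, so P = 6636 and Q = 13522.
With the change applied: demand Qd = 26767 - 3P, supply Qs = 5P - 13818.
Setting them equal: 26767 - 3P = 5P - 13818 → 40585 = 8P, so P = 5073.125 and Q = 11547.625.
New expenditure = 5073.125 × 11547.625 = 58582545.078125.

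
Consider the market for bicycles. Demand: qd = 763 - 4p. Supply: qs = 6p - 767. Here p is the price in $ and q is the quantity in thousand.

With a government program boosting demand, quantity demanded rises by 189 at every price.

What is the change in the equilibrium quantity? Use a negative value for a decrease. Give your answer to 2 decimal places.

+113.40

Solve the original market: 763 - 4p = 6p - 767, hence p = 153 and q = 151.
With the change applied: demand qd = 952 - 4p, supply qs = 6p - 767.
Equate the new curves: 952 - 4p = 6p - 767, giving 1719 = 10p, p = 171.9, q = 264.4.
Δq = 264.4 − 151 = +113.40.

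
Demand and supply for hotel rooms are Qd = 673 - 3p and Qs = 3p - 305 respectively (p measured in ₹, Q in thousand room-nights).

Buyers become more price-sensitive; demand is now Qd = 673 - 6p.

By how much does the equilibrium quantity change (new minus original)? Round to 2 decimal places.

Initially, 673 - 3p = 3p - 305, so 978 = 6p and p = 163, Q = 184.
The shock moves the curves to Qd = 673 - 6p and Qs = 3p - 305.
Clearing the new market: 673 - 6p = 3p - 305, so p = 326/3 ≈ 108.6667 and Q = 21.
ΔQ = 21 − 184 = -163.00.

-163.00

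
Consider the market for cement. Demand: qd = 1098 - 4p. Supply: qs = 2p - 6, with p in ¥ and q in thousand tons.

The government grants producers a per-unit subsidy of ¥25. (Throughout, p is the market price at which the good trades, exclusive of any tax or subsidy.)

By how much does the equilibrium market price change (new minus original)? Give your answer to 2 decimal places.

Before the shock: 1098 - 4p = 2p - 6 ⇒ 1104 = 6p ⇒ p = 184, q = 362.
Since sellers receive the price plus the subsidy, the effective supply curve becomes qs = 2p + 44.
New equilibrium: 1098 - 4p = 2p + 44 ⇒ 1054 = 6p ⇒ p = 527/3 ≈ 175.6667, q = 1186/3 ≈ 395.3333.
Δp = 175.6667 − 184 = -8.33.

-8.33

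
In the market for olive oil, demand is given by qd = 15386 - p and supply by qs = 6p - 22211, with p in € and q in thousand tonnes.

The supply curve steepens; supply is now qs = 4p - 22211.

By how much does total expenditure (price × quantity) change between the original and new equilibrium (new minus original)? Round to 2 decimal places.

+5361547.04

Initially, 15386 - p = 6p - 22211, so 37597 = 7p and p = 5371, q = 10015.
The new curves are qd = 15386 - p (demand) and qs = 4p - 22211 (supply).
Clearing the new market: 15386 - p = 4p - 22211, so p = 7519.4 and q = 7866.6.
Expenditure moves from 5371×10015 = 53790565 to 7519.4×7866.6 = 59152112.04; change = +5361547.04.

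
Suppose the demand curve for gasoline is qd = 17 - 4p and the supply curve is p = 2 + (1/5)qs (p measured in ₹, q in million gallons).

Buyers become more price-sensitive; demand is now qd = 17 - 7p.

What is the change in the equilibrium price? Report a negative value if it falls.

Original equilibrium: 17 - 4p = 5p - 10 gives 27 = 9p, so p = 3 and q = 5.
After the shift, demand is qd = 17 - 7p and supply is qs = 5p - 10.
Clearing the new market: 17 - 7p = 5p - 10, so p = 2.25 and q = 1.25.
Δp = 2.25 − 3 = -0.75.

-0.75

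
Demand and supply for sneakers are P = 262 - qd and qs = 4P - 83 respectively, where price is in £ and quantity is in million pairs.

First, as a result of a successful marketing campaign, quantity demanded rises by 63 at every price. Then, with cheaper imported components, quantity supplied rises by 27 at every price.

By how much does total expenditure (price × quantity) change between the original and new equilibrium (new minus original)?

Original equilibrium: 262 - P = 4P - 83 gives 345 = 5P, so P = 69 and q = 193.
The new curves are qd = 325 - P (demand) and qs = 4P - 56 (supply).
Clearing the new market: 325 - P = 4P - 56, so P = 76.2 and q = 248.8.
Expenditure moves from 69×193 = 13317 to 76.2×248.8 = 18958.56; change = +5641.56.

+5641.56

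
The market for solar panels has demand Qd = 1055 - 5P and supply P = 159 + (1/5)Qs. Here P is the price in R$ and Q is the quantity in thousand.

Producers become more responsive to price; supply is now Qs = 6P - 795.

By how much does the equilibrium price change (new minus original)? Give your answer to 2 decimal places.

Before the shock: 1055 - 5P = 5P - 795 ⇒ 1850 = 10P ⇒ P = 185, Q = 130.
The new curves are Qd = 1055 - 5P (demand) and Qs = 6P - 795 (supply).
New equilibrium: 1055 - 5P = 6P - 795 ⇒ 1850 = 11P ⇒ P = 1850/11 ≈ 168.1818, Q = 2355/11 ≈ 214.0909.
ΔP = 168.1818 − 185 = -16.82.

-16.82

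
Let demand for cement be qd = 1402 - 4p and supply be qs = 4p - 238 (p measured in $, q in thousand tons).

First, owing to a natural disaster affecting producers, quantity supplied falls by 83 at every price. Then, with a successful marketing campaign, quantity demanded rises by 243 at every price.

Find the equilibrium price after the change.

245.75

Solve the original market: 1402 - 4p = 4p - 238, hence p = 205 and q = 582.
After the shift, demand is qd = 1645 - 4p and supply is qs = 4p - 321.
New equilibrium: 1645 - 4p = 4p - 321 ⇒ 1966 = 8p ⇒ p = 245.75, q = 662.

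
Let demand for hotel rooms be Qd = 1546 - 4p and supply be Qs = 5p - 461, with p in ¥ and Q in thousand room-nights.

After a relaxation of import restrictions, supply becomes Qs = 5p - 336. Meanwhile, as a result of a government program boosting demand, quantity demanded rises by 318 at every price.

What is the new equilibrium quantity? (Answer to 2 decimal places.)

886.22

Initially, 1546 - 4p = 5p - 461, so 2007 = 9p and p = 223, Q = 654.
With the change applied: demand Qd = 1864 - 4p, supply Qs = 5p - 336.
Setting them equal: 1864 - 4p = 5p - 336 → 2200 = 9p, so p = 2200/9 ≈ 244.4444 and Q = 7976/9 ≈ 886.2222.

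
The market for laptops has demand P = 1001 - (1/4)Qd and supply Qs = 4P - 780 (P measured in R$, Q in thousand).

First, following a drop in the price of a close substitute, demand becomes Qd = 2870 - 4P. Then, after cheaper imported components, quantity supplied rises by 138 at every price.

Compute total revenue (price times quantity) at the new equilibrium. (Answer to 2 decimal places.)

489046.00

Solve the original market: 4004 - 4P = 4P - 780, hence P = 598 and Q = 1612.
After the shift, demand is Qd = 2870 - 4P and supply is Qs = 4P - 642.
Setting them equal: 2870 - 4P = 4P - 642 → 3512 = 8P, so P = 439 and Q = 1114.
New expenditure = 439 × 1114 = 489046.00.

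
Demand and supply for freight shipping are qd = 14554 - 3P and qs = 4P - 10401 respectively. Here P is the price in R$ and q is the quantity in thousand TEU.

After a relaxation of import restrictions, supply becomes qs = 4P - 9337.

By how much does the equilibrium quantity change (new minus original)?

Original equilibrium: 14554 - 3P = 4P - 10401 gives 24955 = 7P, so P = 3565 and q = 3859.
After the shift, demand is qd = 14554 - 3P and supply is qs = 4P - 9337.
Clearing the new market: 14554 - 3P = 4P - 9337, so P = 3413 and q = 4315.
Δq = 4315 − 3859 = +456.

+456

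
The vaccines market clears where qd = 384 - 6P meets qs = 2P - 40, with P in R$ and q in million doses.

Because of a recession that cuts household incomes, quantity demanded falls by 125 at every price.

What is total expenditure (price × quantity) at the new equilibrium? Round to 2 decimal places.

1298.78

Before the shock: 384 - 6P = 2P - 40 ⇒ 424 = 8P ⇒ P = 53, q = 66.
With the change applied: demand qd = 259 - 6P, supply qs = 2P - 40.
Equate the new curves: 259 - 6P = 2P - 40, giving 299 = 8P, P = 37.375, q = 34.75.
New expenditure = 37.375 × 34.75 = 1298.78.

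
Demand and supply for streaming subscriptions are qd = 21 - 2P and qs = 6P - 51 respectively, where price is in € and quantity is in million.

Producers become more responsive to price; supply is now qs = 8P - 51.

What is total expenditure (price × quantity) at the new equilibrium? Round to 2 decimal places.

47.52

Solve the original market: 21 - 2P = 6P - 51, hence P = 9 and q = 3.
The new curves are qd = 21 - 2P (demand) and qs = 8P - 51 (supply).
Equate the new curves: 21 - 2P = 8P - 51, giving 72 = 10P, P = 7.2, q = 6.6.
New expenditure = 7.2 × 6.6 = 47.52.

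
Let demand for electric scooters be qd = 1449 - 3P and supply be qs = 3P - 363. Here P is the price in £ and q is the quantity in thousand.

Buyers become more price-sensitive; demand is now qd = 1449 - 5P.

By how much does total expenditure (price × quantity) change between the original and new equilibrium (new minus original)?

Original equilibrium: 1449 - 3P = 3P - 363 gives 1812 = 6P, so P = 302 and q = 543.
With the change applied: demand qd = 1449 - 5P, supply qs = 3P - 363.
Equate the new curves: 1449 - 5P = 3P - 363, giving 1812 = 8P, P = 226.5, q = 316.5.
Expenditure moves from 302×543 = 163986 to 226.5×316.5 = 71687.25; change = -92298.75.

-92298.75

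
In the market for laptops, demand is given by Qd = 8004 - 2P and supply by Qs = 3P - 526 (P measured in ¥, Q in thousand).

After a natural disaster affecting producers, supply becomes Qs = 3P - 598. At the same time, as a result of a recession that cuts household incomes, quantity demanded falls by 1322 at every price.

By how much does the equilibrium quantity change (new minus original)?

Original equilibrium: 8004 - 2P = 3P - 526 gives 8530 = 5P, so P = 1706 and Q = 4592.
The new curves are Qd = 6682 - 2P (demand) and Qs = 3P - 598 (supply).
Equate the new curves: 6682 - 2P = 3P - 598, giving 7280 = 5P, P = 1456, Q = 3770.
ΔQ = 3770 − 4592 = -822.

-822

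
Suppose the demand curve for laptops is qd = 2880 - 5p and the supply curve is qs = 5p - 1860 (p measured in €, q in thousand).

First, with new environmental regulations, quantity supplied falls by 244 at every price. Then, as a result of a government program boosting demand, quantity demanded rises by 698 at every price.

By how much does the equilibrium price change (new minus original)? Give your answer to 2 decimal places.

+94.20

Initially, 2880 - 5p = 5p - 1860, so 4740 = 10p and p = 474, q = 510.
After the shift, demand is qd = 3578 - 5p and supply is qs = 5p - 2104.
New equilibrium: 3578 - 5p = 5p - 2104 ⇒ 5682 = 10p ⇒ p = 568.2, q = 737.
Δp = 568.2 − 474 = +94.20.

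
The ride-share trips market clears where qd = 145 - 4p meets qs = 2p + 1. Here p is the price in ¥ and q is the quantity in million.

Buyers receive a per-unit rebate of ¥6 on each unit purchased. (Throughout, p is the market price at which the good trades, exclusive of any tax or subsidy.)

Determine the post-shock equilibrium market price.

Original equilibrium: 145 - 4p = 2p + 1 gives 144 = 6p, so p = 24 and q = 49.
Since buyers' out-of-pocket price is the market price minus the rebate, the effective demand curve becomes qd = 169 - 4p.
New equilibrium: 169 - 4p = 2p + 1 ⇒ 168 = 6p ⇒ p = 28, q = 57.

28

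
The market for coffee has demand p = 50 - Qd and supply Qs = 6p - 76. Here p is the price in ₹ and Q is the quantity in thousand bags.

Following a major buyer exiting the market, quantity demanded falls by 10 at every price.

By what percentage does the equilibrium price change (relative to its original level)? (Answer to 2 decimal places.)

Original equilibrium: 50 - p = 6p - 76 gives 126 = 7p, so p = 18 and Q = 32.
After the shift, demand is Qd = 40 - p and supply is Qs = 6p - 76.
New equilibrium: 40 - p = 6p - 76 ⇒ 116 = 7p ⇒ p = 116/7 ≈ 16.5714, Q = 164/7 ≈ 23.4286.
%Δp = (16.5714 − 18) / 18 × 100 = -7.94%.

-7.94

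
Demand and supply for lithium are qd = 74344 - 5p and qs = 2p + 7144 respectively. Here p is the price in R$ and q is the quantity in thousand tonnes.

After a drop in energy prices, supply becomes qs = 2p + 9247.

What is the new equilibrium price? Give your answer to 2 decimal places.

9299.57

Initially, 74344 - 5p = 2p + 7144, so 67200 = 7p and p = 9600, q = 26344.
With the change applied: demand qd = 74344 - 5p, supply qs = 2p + 9247.
Clearing the new market: 74344 - 5p = 2p + 9247, so p = 65097/7 ≈ 9299.5714 and q = 194923/7 ≈ 27846.1429.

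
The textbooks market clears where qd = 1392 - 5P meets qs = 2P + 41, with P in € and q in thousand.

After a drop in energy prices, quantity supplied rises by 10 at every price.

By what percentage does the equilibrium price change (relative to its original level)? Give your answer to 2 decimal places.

Original equilibrium: 1392 - 5P = 2P + 41 gives 1351 = 7P, so P = 193 and q = 427.
After the shift, demand is qd = 1392 - 5P and supply is qs = 2P + 51.
Clearing the new market: 1392 - 5P = 2P + 51, so P = 1341/7 ≈ 191.5714 and q = 3039/7 ≈ 434.1429.
%ΔP = (191.5714 − 193) / 193 × 100 = -0.74%.

-0.74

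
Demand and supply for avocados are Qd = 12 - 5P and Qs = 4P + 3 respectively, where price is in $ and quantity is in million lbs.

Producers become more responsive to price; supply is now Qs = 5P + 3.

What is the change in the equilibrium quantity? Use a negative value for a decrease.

Original equilibrium: 12 - 5P = 4P + 3 gives 9 = 9P, so P = 1 and Q = 7.
After the shift, demand is Qd = 12 - 5P and supply is Qs = 5P + 3.
Equate the new curves: 12 - 5P = 5P + 3, giving 9 = 10P, P = 0.9, Q = 7.5.
ΔQ = 7.5 − 7 = +0.5.

+0.5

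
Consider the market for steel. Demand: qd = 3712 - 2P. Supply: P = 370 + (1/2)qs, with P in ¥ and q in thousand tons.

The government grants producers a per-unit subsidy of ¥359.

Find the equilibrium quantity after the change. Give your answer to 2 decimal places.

Before the shock: 3712 - 2P = 2P - 740 ⇒ 4452 = 4P ⇒ P = 1113, q = 1486.
Since sellers receive the price plus the subsidy, the effective supply curve becomes qs = 2P - 22.
Equate the new curves: 3712 - 2P = 2P - 22, giving 3734 = 4P, P = 933.5, q = 1845.

1845.00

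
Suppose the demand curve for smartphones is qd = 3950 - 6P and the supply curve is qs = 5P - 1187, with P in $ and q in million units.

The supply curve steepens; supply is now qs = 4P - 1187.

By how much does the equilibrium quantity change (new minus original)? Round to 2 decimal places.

Solve the original market: 3950 - 6P = 5P - 1187, hence P = 467 and q = 1148.
The new curves are qd = 3950 - 6P (demand) and qs = 4P - 1187 (supply).
New equilibrium: 3950 - 6P = 4P - 1187 ⇒ 5137 = 10P ⇒ P = 513.7, q = 867.8.
Δq = 867.8 − 1148 = -280.20.

-280.20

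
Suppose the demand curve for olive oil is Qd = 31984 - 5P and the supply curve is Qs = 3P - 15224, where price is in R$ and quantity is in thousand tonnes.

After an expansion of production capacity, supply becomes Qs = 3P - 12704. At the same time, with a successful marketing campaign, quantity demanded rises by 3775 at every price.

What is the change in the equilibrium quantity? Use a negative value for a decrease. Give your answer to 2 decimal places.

+2990.63

Before the shock: 31984 - 5P = 3P - 15224 ⇒ 47208 = 8P ⇒ P = 5901, Q = 2479.
After the shift, demand is Qd = 35759 - 5P and supply is Qs = 3P - 12704.
Clearing the new market: 35759 - 5P = 3P - 12704, so P = 6057.875 and Q = 5469.625.
ΔQ = 5469.625 − 2479 = +2990.63.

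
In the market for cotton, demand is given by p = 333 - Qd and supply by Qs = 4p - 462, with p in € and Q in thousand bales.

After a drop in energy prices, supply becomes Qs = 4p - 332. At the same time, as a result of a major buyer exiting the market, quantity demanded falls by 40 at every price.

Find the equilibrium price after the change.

Solve the original market: 333 - p = 4p - 462, hence p = 159 and Q = 174.
After the shift, demand is Qd = 293 - p and supply is Qs = 4p - 332.
New equilibrium: 293 - p = 4p - 332 ⇒ 625 = 5p ⇒ p = 125, Q = 168.

125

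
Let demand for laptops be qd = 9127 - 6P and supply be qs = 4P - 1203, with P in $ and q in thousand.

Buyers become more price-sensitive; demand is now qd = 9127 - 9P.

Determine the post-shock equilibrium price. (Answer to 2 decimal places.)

794.62

Before the shock: 9127 - 6P = 4P - 1203 ⇒ 10330 = 10P ⇒ P = 1033, q = 2929.
With the change applied: demand qd = 9127 - 9P, supply qs = 4P - 1203.
Setting them equal: 9127 - 9P = 4P - 1203 → 10330 = 13P, so P = 10330/13 ≈ 794.6154 and q = 25681/13 ≈ 1975.4615.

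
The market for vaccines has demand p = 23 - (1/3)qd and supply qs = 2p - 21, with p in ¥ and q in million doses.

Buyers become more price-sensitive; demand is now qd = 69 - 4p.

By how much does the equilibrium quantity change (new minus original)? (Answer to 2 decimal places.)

-6.00

Initially, 69 - 3p = 2p - 21, so 90 = 5p and p = 18, q = 15.
The new curves are qd = 69 - 4p (demand) and qs = 2p - 21 (supply).
Clearing the new market: 69 - 4p = 2p - 21, so p = 15 and q = 9.
Δq = 9 − 15 = -6.00.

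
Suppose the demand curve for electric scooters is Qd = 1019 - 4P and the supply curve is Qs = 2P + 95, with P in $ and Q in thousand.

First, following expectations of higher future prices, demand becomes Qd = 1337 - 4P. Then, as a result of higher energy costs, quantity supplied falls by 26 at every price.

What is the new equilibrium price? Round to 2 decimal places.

Solve the original market: 1019 - 4P = 2P + 95, hence P = 154 and Q = 403.
The new curves are Qd = 1337 - 4P (demand) and Qs = 2P + 69 (supply).
Setting them equal: 1337 - 4P = 2P + 69 → 1268 = 6P, so P = 634/3 ≈ 211.3333 and Q = 1475/3 ≈ 491.6667.

211.33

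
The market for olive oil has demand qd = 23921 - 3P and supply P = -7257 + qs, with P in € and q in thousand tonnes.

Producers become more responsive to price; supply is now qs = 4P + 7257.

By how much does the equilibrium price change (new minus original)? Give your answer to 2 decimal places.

-1785.43

Initially, 23921 - 3P = P + 7257, so 16664 = 4P and P = 4166, q = 11423.
After the shift, demand is qd = 23921 - 3P and supply is qs = 4P + 7257.
Equate the new curves: 23921 - 3P = 4P + 7257, giving 16664 = 7P, P = 16664/7 ≈ 2380.5714, q = 117455/7 ≈ 16779.2857.
ΔP = 2380.5714 − 4166 = -1785.43.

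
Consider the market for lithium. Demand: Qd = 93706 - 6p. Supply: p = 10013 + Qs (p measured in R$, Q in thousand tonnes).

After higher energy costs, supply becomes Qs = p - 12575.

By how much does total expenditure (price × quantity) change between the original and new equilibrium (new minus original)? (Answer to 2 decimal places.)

-31583604.00

Solve the original market: 93706 - 6p = p - 10013, hence p = 14817 and Q = 4804.
After the shift, demand is Qd = 93706 - 6p and supply is Qs = p - 12575.
Setting them equal: 93706 - 6p = p - 12575 → 106281 = 7p, so p = 15183 and Q = 2608.
Expenditure moves from 14817×4804 = 71180868 to 15183×2608 = 39597264; change = -31583604.00.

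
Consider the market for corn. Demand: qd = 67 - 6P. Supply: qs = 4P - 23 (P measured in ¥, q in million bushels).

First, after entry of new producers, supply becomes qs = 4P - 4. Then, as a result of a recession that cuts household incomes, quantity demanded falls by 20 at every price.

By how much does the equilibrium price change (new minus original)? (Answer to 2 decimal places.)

Initially, 67 - 6P = 4P - 23, so 90 = 10P and P = 9, q = 13.
The shock moves the curves to qd = 47 - 6P and qs = 4P - 4.
New equilibrium: 47 - 6P = 4P - 4 ⇒ 51 = 10P ⇒ P = 5.1, q = 16.4.
ΔP = 5.1 − 9 = -3.90.

-3.90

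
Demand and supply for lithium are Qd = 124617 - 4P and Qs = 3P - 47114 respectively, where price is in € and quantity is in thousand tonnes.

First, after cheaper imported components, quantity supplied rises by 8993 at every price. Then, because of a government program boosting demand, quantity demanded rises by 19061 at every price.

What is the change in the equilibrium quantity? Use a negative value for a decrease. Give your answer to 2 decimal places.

+13307.86

Solve the original market: 124617 - 4P = 3P - 47114, hence P = 24533 and Q = 26485.
After the shift, demand is Qd = 143678 - 4P and supply is Qs = 3P - 38121.
Clearing the new market: 143678 - 4P = 3P - 38121, so P = 181799/7 ≈ 25971.2857 and Q = 278550/7 ≈ 39792.8571.
ΔQ = 39792.8571 − 26485 = +13307.86.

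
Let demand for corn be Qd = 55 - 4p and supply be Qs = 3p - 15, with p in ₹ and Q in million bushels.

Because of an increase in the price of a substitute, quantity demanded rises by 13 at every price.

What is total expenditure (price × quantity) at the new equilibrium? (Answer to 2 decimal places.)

Solve the original market: 55 - 4p = 3p - 15, hence p = 10 and Q = 15.
The shock moves the curves to Qd = 68 - 4p and Qs = 3p - 15.
Equate the new curves: 68 - 4p = 3p - 15, giving 83 = 7p, p = 83/7 ≈ 11.8571, Q = 144/7 ≈ 20.5714.
New expenditure = 11.8571 × 20.5714 = 243.92.

243.92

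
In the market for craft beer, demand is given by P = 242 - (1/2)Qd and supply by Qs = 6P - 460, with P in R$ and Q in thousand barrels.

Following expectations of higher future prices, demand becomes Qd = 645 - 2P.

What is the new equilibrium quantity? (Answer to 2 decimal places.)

368.75

Initially, 484 - 2P = 6P - 460, so 944 = 8P and P = 118, Q = 248.
The new curves are Qd = 645 - 2P (demand) and Qs = 6P - 460 (supply).
Clearing the new market: 645 - 2P = 6P - 460, so P = 138.125 and Q = 368.75.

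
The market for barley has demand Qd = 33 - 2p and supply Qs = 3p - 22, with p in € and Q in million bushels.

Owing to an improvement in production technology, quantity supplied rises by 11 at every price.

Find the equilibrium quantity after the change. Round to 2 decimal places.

Original equilibrium: 33 - 2p = 3p - 22 gives 55 = 5p, so p = 11 and Q = 11.
With the change applied: demand Qd = 33 - 2p, supply Qs = 3p - 11.
New equilibrium: 33 - 2p = 3p - 11 ⇒ 44 = 5p ⇒ p = 8.8, Q = 15.4.

15.40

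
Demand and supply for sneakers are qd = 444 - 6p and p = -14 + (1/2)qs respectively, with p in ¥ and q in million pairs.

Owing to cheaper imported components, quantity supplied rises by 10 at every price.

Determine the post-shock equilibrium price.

Solve the original market: 444 - 6p = 2p + 28, hence p = 52 and q = 132.
The new curves are qd = 444 - 6p (demand) and qs = 2p + 38 (supply).
Equate the new curves: 444 - 6p = 2p + 38, giving 406 = 8p, p = 50.75, q = 139.5.

50.75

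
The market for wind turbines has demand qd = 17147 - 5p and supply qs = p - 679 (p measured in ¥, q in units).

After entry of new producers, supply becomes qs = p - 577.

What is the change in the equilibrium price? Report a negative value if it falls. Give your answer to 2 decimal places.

Solve the original market: 17147 - 5p = p - 679, hence p = 2971 and q = 2292.
The shock moves the curves to qd = 17147 - 5p and qs = p - 577.
Equate the new curves: 17147 - 5p = p - 577, giving 17724 = 6p, p = 2954, q = 2377.
Δp = 2954 − 2971 = -17.00.

-17.00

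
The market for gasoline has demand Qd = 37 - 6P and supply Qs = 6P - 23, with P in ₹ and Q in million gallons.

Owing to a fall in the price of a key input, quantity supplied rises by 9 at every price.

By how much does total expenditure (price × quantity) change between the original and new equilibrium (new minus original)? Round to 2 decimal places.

Initially, 37 - 6P = 6P - 23, so 60 = 12P and P = 5, Q = 7.
The new curves are Qd = 37 - 6P (demand) and Qs = 6P - 14 (supply).
Setting them equal: 37 - 6P = 6P - 14 → 51 = 12P, so P = 4.25 and Q = 11.5.
Expenditure moves from 5×7 = 35 to 4.25×11.5 = 48.875; change = +13.88.

+13.88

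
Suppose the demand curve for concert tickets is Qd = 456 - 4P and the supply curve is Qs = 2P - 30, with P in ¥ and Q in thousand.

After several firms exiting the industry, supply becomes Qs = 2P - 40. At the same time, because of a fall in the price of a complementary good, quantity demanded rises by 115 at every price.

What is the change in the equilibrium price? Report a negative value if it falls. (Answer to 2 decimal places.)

+20.83

Original equilibrium: 456 - 4P = 2P - 30 gives 486 = 6P, so P = 81 and Q = 132.
The shock moves the curves to Qd = 571 - 4P and Qs = 2P - 40.
Setting them equal: 571 - 4P = 2P - 40 → 611 = 6P, so P = 611/6 ≈ 101.8333 and Q = 491/3 ≈ 163.6667.
ΔP = 101.8333 − 81 = +20.83.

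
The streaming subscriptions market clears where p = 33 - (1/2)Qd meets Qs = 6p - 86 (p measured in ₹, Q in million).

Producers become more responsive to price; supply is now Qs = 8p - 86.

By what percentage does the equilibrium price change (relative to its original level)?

Before the shock: 66 - 2p = 6p - 86 ⇒ 152 = 8p ⇒ p = 19, Q = 28.
The new curves are Qd = 66 - 2p (demand) and Qs = 8p - 86 (supply).
New equilibrium: 66 - 2p = 8p - 86 ⇒ 152 = 10p ⇒ p = 15.2, Q = 35.6.
%Δp = (15.2 − 19) / 19 × 100 = -20%.

-20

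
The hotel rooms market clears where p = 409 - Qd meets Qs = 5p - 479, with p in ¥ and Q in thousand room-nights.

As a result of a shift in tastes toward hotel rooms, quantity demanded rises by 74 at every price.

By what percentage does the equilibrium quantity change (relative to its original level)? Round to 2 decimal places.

+23.63

Original equilibrium: 409 - p = 5p - 479 gives 888 = 6p, so p = 148 and Q = 261.
After the shift, demand is Qd = 483 - p and supply is Qs = 5p - 479.
Equate the new curves: 483 - p = 5p - 479, giving 962 = 6p, p = 481/3 ≈ 160.3333, Q = 968/3 ≈ 322.6667.
%ΔQ = (322.6667 − 261) / 261 × 100 = +23.63%.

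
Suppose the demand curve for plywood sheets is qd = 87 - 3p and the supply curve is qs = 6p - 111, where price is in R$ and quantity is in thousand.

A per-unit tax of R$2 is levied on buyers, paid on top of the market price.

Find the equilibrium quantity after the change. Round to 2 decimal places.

Before the shock: 87 - 3p = 6p - 111 ⇒ 198 = 9p ⇒ p = 22, q = 21.
Since buyers pay the price plus the tax, the effective demand curve becomes qd = 81 - 3p.
Clearing the new market: 81 - 3p = 6p - 111, so p = 64/3 ≈ 21.3333 and q = 17.

17.00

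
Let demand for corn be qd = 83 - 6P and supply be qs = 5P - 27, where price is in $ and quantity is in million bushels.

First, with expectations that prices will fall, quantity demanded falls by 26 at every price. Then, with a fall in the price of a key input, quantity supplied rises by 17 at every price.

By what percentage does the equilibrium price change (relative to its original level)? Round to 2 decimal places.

Before the shock: 83 - 6P = 5P - 27 ⇒ 110 = 11P ⇒ P = 10, q = 23.
After the shift, demand is qd = 57 - 6P and supply is qs = 5P - 10.
Setting them equal: 57 - 6P = 5P - 10 → 67 = 11P, so P = 67/11 ≈ 6.0909 and q = 225/11 ≈ 20.4545.
%ΔP = (6.0909 − 10) / 10 × 100 = -39.09%.

-39.09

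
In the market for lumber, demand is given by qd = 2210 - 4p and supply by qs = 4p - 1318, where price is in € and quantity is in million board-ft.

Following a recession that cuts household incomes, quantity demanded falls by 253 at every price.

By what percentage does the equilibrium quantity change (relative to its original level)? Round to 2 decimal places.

Initially, 2210 - 4p = 4p - 1318, so 3528 = 8p and p = 441, q = 446.
After the shift, demand is qd = 1957 - 4p and supply is qs = 4p - 1318.
New equilibrium: 1957 - 4p = 4p - 1318 ⇒ 3275 = 8p ⇒ p = 409.375, q = 319.5.
%Δq = (319.5 − 446) / 446 × 100 = -28.36%.

-28.36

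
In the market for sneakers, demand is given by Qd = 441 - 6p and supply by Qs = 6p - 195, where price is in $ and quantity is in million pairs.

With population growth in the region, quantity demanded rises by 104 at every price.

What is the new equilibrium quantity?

Initially, 441 - 6p = 6p - 195, so 636 = 12p and p = 53, Q = 123.
The shock moves the curves to Qd = 545 - 6p and Qs = 6p - 195.
New equilibrium: 545 - 6p = 6p - 195 ⇒ 740 = 12p ⇒ p = 185/3 ≈ 61.6667, Q = 175.

175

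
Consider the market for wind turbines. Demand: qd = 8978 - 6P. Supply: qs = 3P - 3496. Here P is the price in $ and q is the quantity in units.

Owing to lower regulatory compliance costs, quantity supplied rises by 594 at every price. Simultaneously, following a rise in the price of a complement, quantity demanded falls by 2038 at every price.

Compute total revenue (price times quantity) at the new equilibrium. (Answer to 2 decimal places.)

414093.04

Original equilibrium: 8978 - 6P = 3P - 3496 gives 12474 = 9P, so P = 1386 and q = 662.
With the change applied: demand qd = 6940 - 6P, supply qs = 3P - 2902.
New equilibrium: 6940 - 6P = 3P - 2902 ⇒ 9842 = 9P ⇒ P = 9842/9 ≈ 1093.5556, q = 1136/3 ≈ 378.6667.
New expenditure = 1093.5556 × 378.6667 = 414093.04.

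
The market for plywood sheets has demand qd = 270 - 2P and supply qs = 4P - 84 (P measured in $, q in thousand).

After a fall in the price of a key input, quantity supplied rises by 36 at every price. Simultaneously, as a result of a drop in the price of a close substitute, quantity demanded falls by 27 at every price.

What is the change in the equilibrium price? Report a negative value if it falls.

Original equilibrium: 270 - 2P = 4P - 84 gives 354 = 6P, so P = 59 and q = 152.
The new curves are qd = 243 - 2P (demand) and qs = 4P - 48 (supply).
Equate the new curves: 243 - 2P = 4P - 48, giving 291 = 6P, P = 48.5, q = 146.
ΔP = 48.5 − 59 = -10.5.

-10.5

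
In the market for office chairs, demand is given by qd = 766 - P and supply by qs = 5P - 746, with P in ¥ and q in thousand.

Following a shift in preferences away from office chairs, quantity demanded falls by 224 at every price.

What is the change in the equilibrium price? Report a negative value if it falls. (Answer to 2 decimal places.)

-37.33

Initially, 766 - P = 5P - 746, so 1512 = 6P and P = 252, q = 514.
With the change applied: demand qd = 542 - P, supply qs = 5P - 746.
Clearing the new market: 542 - P = 5P - 746, so P = 644/3 ≈ 214.6667 and q = 982/3 ≈ 327.3333.
ΔP = 214.6667 − 252 = -37.33.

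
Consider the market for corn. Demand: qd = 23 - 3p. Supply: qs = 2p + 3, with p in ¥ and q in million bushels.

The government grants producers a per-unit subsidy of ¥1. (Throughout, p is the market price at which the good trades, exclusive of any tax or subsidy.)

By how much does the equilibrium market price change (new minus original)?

Original equilibrium: 23 - 3p = 2p + 3 gives 20 = 5p, so p = 4 and q = 11.
Since sellers receive the price plus the subsidy, the effective supply curve becomes qs = 2p + 5.
Setting them equal: 23 - 3p = 2p + 5 → 18 = 5p, so p = 3.6 and q = 12.2.
Δp = 3.6 − 4 = -0.4.

-0.4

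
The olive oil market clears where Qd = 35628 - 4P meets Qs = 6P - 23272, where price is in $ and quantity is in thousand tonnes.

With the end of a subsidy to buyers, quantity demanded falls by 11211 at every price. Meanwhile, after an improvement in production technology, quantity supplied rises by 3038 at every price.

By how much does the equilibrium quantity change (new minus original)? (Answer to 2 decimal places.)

-5511.40

Original equilibrium: 35628 - 4P = 6P - 23272 gives 58900 = 10P, so P = 5890 and Q = 12068.
The shock moves the curves to Qd = 24417 - 4P and Qs = 6P - 20234.
Setting them equal: 24417 - 4P = 6P - 20234 → 44651 = 10P, so P = 4465.1 and Q = 6556.6.
ΔQ = 6556.6 − 12068 = -5511.40.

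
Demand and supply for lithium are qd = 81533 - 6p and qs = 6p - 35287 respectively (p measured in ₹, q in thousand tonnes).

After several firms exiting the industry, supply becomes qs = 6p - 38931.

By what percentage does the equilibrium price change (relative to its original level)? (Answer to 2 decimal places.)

Solve the original market: 81533 - 6p = 6p - 35287, hence p = 9735 and q = 23123.
With the change applied: demand qd = 81533 - 6p, supply qs = 6p - 38931.
Equate the new curves: 81533 - 6p = 6p - 38931, giving 120464 = 12p, p = 30116/3 ≈ 10038.6667, q = 21301.
%Δp = (10038.6667 − 9735) / 9735 × 100 = +3.12%.

+3.12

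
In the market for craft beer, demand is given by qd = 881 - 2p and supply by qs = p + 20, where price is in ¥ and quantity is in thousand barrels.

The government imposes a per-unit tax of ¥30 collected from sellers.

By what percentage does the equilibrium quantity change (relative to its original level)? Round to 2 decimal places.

-6.51

Initially, 881 - 2p = p + 20, so 861 = 3p and p = 287, q = 307.
Since sellers keep the price net of the tax, the effective supply curve becomes qs = p - 10.
New equilibrium: 881 - 2p = p - 10 ⇒ 891 = 3p ⇒ p = 297, q = 287.
%Δq = (287 − 307) / 307 × 100 = -6.51%.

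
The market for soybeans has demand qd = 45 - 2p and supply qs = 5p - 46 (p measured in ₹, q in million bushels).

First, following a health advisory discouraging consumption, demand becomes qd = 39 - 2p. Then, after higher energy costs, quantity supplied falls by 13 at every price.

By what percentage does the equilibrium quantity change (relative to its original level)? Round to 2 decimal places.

Original equilibrium: 45 - 2p = 5p - 46 gives 91 = 7p, so p = 13 and q = 19.
After the shift, demand is qd = 39 - 2p and supply is qs = 5p - 59.
Setting them equal: 39 - 2p = 5p - 59 → 98 = 7p, so p = 14 and q = 11.
%Δq = (11 − 19) / 19 × 100 = -42.11%.

-42.11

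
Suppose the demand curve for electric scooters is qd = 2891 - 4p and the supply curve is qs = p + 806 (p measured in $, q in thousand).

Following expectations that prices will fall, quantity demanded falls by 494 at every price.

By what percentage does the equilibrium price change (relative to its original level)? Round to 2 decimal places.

Solve the original market: 2891 - 4p = p + 806, hence p = 417 and q = 1223.
After the shift, demand is qd = 2397 - 4p and supply is qs = p + 806.
New equilibrium: 2397 - 4p = p + 806 ⇒ 1591 = 5p ⇒ p = 318.2, q = 1124.2.
%Δp = (318.2 − 417) / 417 × 100 = -23.69%.

-23.69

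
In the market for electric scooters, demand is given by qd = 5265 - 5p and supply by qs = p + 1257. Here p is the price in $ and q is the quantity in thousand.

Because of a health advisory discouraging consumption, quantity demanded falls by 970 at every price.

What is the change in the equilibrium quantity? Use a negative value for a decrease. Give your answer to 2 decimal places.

Solve the original market: 5265 - 5p = p + 1257, hence p = 668 and q = 1925.
With the change applied: demand qd = 4295 - 5p, supply qs = p + 1257.
New equilibrium: 4295 - 5p = p + 1257 ⇒ 3038 = 6p ⇒ p = 1519/3 ≈ 506.3333, q = 5290/3 ≈ 1763.3333.
Δq = 1763.3333 − 1925 = -161.67.

-161.67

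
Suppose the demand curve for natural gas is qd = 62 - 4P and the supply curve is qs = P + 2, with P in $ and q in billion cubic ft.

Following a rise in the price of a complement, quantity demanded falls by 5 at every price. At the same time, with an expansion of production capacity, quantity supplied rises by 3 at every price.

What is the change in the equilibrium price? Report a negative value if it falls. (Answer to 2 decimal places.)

-1.60

Before the shock: 62 - 4P = P + 2 ⇒ 60 = 5P ⇒ P = 12, q = 14.
The shock moves the curves to qd = 57 - 4P and qs = P + 5.
Clearing the new market: 57 - 4P = P + 5, so P = 10.4 and q = 15.4.
ΔP = 10.4 − 12 = -1.60.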